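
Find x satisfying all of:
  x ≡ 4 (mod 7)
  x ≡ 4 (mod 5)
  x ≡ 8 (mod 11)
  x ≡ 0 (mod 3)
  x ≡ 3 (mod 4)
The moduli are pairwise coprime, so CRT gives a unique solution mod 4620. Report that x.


Product of moduli M = 7 · 5 · 11 · 3 · 4 = 4620.
Merge one congruence at a time:
  Start: x ≡ 4 (mod 7).
  Combine with x ≡ 4 (mod 5); new modulus lcm = 35.
    Write x = 4 + 7·t and substitute into x ≡ 4 (mod 5): 7·t ≡ 4 − 4 = 0 (mod 5).
    Reduce coefficients mod 5: 2·t ≡ 0 (mod 5).
    The inverse of 2 mod 5 is 3 (since 2·3 = 6 = 1·5 + 1), so t ≡ 3·0 = 0 ≡ 0 (mod 5).
    Then x = 4 + 7·0 = 4, valid modulo lcm(7, 5) = 35: x ≡ 4 (mod 35).
  Combine with x ≡ 8 (mod 11); new modulus lcm = 385.
    Write x = 4 + 35·t and substitute into x ≡ 8 (mod 11): 35·t ≡ 8 − 4 = 4 (mod 11).
    Reduce coefficients mod 11: 2·t ≡ 4 (mod 11).
    The inverse of 2 mod 11 is 6 (since 2·6 = 12 = 1·11 + 1), so t ≡ 6·4 = 24 ≡ 2 (mod 11).
    Then x = 4 + 35·2 = 74, valid modulo lcm(35, 11) = 385: x ≡ 74 (mod 385).
  Combine with x ≡ 0 (mod 3); new modulus lcm = 1155.
    Write x = 74 + 385·t and substitute into x ≡ 0 (mod 3): 385·t ≡ 0 − 74 = -74 (mod 3).
    Reduce coefficients mod 3: 1·t ≡ 1 (mod 3).
    So t ≡ 1 (mod 3).
    Then x = 74 + 385·1 = 459, valid modulo lcm(385, 3) = 1155: x ≡ 459 (mod 1155).
  Combine with x ≡ 3 (mod 4); new modulus lcm = 4620.
    Write x = 459 + 1155·t and substitute into x ≡ 3 (mod 4): 1155·t ≡ 3 − 459 = -456 (mod 4).
    Reduce coefficients mod 4: 3·t ≡ 0 (mod 4).
    The inverse of 3 mod 4 is 3 (since 3·3 = 9 = 2·4 + 1), so t ≡ 3·0 = 0 ≡ 0 (mod 4).
    Then x = 459 + 1155·0 = 459, valid modulo lcm(1155, 4) = 4620: x ≡ 459 (mod 4620).
Verify against each original: 459 mod 7 = 4, 459 mod 5 = 4, 459 mod 11 = 8, 459 mod 3 = 0, 459 mod 4 = 3.

x ≡ 459 (mod 4620).


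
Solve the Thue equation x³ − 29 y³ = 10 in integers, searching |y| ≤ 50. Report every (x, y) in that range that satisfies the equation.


The equation is x³ - 29y³ = 10. For fixed y, x³ = 29·y³ + 10, so a solution requires the RHS to be a perfect cube.
Strategy: iterate y from -50 to 50, compute RHS = 29·y³ + 10, and check whether it is a (positive or negative) perfect cube.
Check small values of y:
  y = 0: RHS = 10 is not a perfect cube.
  y = 1: RHS = 39 is not a perfect cube.
  y = -1: RHS = -19 is not a perfect cube.
  y = 2: RHS = 242 is not a perfect cube.
  y = -2: RHS = -222 is not a perfect cube.
  y = 3: RHS = 793 is not a perfect cube.
  y = -3: RHS = -773 is not a perfect cube.
Continuing the search up to |y| = 50 finds no solutions either.
No (x, y) in the scanned range satisfies the equation.

No integer solutions with |y| ≤ 50.


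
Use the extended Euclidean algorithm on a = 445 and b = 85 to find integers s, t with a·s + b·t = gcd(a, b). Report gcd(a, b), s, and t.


Euclidean algorithm on (445, 85) — divide until remainder is 0:
  445 = 5 · 85 + 20
  85 = 4 · 20 + 5
  20 = 4 · 5 + 0
gcd(445, 85) = 5.
Track Bezout coefficients alongside the remainders: start with r₀ = 445 = a·1 + b·0 (s = 1, t = 0) and r₁ = 85 = a·0 + b·1 (s = 0, t = 1); each new remainder r_{k+1} = r_{k-1} − q_k·r_k inherits s_{k+1} = s_{k-1} − q_k·s_k, t_{k+1} = t_{k-1} − q_k·t_k, so r_k = a·s_k + b·t_k at every step:
  q = 5: r = 20, s = 1 − 5·0 = 1, t = 0 − 5·1 = -5  (check: 445·1 + 85·(-5) = 20)
  q = 4: r = 5, s = 0 − 4·1 = -4, t = 1 − 4·(-5) = 21  (check: 445·(-4) + 85·21 = 5)
The row with r = 5 (the gcd) gives the Bezout coefficients s = -4, t = 21.
Result: 445 · (-4) + 85 · (21) = 5.

gcd(445, 85) = 5; s = -4, t = 21 (check: 445·(-4) + 85·21 = 5).


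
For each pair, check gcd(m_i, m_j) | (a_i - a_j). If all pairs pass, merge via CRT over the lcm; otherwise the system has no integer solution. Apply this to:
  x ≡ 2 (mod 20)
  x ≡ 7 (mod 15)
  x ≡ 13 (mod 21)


Moduli 20, 15, 21 are not pairwise coprime, so CRT works modulo lcm(m_i) when all pairwise compatibility conditions hold.
Pairwise compatibility: gcd(m_i, m_j) must divide a_i - a_j for every pair.
Merge one congruence at a time:
  Start: x ≡ 2 (mod 20).
  Combine with x ≡ 7 (mod 15): gcd(20, 15) = 5; 7 - 2 = 5, which IS divisible by 5, so compatible.
    Write x = 2 + 20·t and substitute into x ≡ 7 (mod 15): 20·t ≡ 7 − 2 = 5 (mod 15).
    Divide the congruence (and modulus) by g = 5: 4·t ≡ 1 (mod 3).
    Reduce coefficients mod 3: 1·t ≡ 1 (mod 3).
    So t ≡ 1 (mod 3).
    Then x = 2 + 20·1 = 22, valid modulo lcm(20, 15) = 60: x ≡ 22 (mod 60).
  Combine with x ≡ 13 (mod 21): gcd(60, 21) = 3; 13 - 22 = -9, which IS divisible by 3, so compatible.
    Write x = 22 + 60·t and substitute into x ≡ 13 (mod 21): 60·t ≡ 13 − 22 = -9 (mod 21).
    Divide the congruence (and modulus) by g = 3: 20·t ≡ -3 (mod 7).
    Reduce coefficients mod 7: 6·t ≡ 4 (mod 7).
    The inverse of 6 mod 7 is 6 (since 6·6 = 36 = 5·7 + 1), so t ≡ 6·4 = 24 ≡ 3 (mod 7).
    Then x = 22 + 60·3 = 202, valid modulo lcm(60, 21) = 420: x ≡ 202 (mod 420).
Verify: 202 mod 20 = 2, 202 mod 15 = 7, 202 mod 21 = 13.

x ≡ 202 (mod 420).


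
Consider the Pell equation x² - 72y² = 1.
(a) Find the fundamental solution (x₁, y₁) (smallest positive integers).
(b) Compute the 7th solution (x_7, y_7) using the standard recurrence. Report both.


Step 1: Find the fundamental solution (x₁, y₁) of x² - 72y² = 1.
  Expand √72 as a continued fraction. a₀ = ⌊√72⌋ = 8; iterate m_{k+1} = d_k·a_k − m_k, d_{k+1} = (72 − m_{k+1}²)/d_k, a_{k+1} = ⌊(a₀ + m_{k+1})/d_{k+1}⌋ (starting m₀ = 0, d₀ = 1), with convergents p_k = a_k·p_{k-1} + p_{k-2}, q_k = a_k·q_{k-1} + q_{k-2} (p₋₁ = 1, q₋₁ = 0):
  k = 0: a₀ = 8; p₀/q₀ = 8/1; p₀² − 72·q₀² = 64 − 72 = -8.
  k = 1: m = 8, d = 8, a = ⌊(8 + 8)/8⌋ = 2; p/q = (2·8 + 1)/(2·1 + 0) = 17/2; p² − 72·q² = 289 − 288 = 1.
  The first convergent with p² − 72·q² = 1 gives the fundamental solution (x₁, y₁) = (17, 2).
Step 2: Apply the recurrence (x_{n+1}, y_{n+1}) = (x₁x_n + 72y₁y_n, x₁y_n + y₁x_n) repeatedly.
  From (x_1, y_1) = (17, 2): x_2 = 17·17 + 72·2·2 = 577; y_2 = 17·2 + 2·17 = 68.
  From (x_2, y_2) = (577, 68): x_3 = 17·577 + 72·2·68 = 19601; y_3 = 17·68 + 2·577 = 2310.
  From (x_3, y_3) = (19601, 2310): x_4 = 17·19601 + 72·2·2310 = 665857; y_4 = 17·2310 + 2·19601 = 78472.
  From (x_4, y_4) = (665857, 78472): x_5 = 17·665857 + 72·2·78472 = 22619537; y_5 = 17·78472 + 2·665857 = 2665738.
  From (x_5, y_5) = (22619537, 2665738): x_6 = 17·22619537 + 72·2·2665738 = 768398401; y_6 = 17·2665738 + 2·22619537 = 90556620.
  From (x_6, y_6) = (768398401, 90556620): x_7 = 17·768398401 + 72·2·90556620 = 26102926097; y_7 = 17·90556620 + 2·768398401 = 3076259342.
Step 3: Verify x_7² - 72·y_7² = 681362750825443653409 - 681362750825443653408 = 1 (should be 1). ✓

(x_1, y_1) = (17, 2); (x_7, y_7) = (26102926097, 3076259342).


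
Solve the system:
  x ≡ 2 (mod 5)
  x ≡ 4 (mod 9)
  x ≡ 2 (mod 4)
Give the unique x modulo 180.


Moduli 5, 9, 4 are pairwise coprime; by CRT there is a unique solution modulo M = 5 · 9 · 4 = 180.
Solve pairwise, accumulating the modulus:
  Start with x ≡ 2 (mod 5).
  Combine with x ≡ 4 (mod 9): since gcd(5, 9) = 1, we get a unique residue mod 45.
    Write x = 2 + 5·t and substitute into x ≡ 4 (mod 9): 5·t ≡ 4 − 2 = 2 (mod 9).
    The inverse of 5 mod 9 is 2 (since 5·2 = 10 = 1·9 + 1), so t ≡ 2·2 = 4 ≡ 4 (mod 9).
    Then x = 2 + 5·4 = 22, valid modulo lcm(5, 9) = 45: x ≡ 22 (mod 45).
  Combine with x ≡ 2 (mod 4): since gcd(45, 4) = 1, we get a unique residue mod 180.
    Write x = 22 + 45·t and substitute into x ≡ 2 (mod 4): 45·t ≡ 2 − 22 = -20 (mod 4).
    Reduce coefficients mod 4: 1·t ≡ 0 (mod 4).
    So t ≡ 0 (mod 4).
    Then x = 22 + 45·0 = 22, valid modulo lcm(45, 4) = 180: x ≡ 22 (mod 180).
Verify: 22 mod 5 = 2 ✓, 22 mod 9 = 4 ✓, 22 mod 4 = 2 ✓.

x ≡ 22 (mod 180).


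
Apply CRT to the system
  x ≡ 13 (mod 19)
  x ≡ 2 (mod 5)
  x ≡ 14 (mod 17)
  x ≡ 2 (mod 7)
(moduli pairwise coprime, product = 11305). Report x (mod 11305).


Product of moduli M = 19 · 5 · 17 · 7 = 11305.
Merge one congruence at a time:
  Start: x ≡ 13 (mod 19).
  Combine with x ≡ 2 (mod 5); new modulus lcm = 95.
    Write x = 13 + 19·t and substitute into x ≡ 2 (mod 5): 19·t ≡ 2 − 13 = -11 (mod 5).
    Reduce coefficients mod 5: 4·t ≡ 4 (mod 5).
    The inverse of 4 mod 5 is 4 (since 4·4 = 16 = 3·5 + 1), so t ≡ 4·4 = 16 ≡ 1 (mod 5).
    Then x = 13 + 19·1 = 32, valid modulo lcm(19, 5) = 95: x ≡ 32 (mod 95).
  Combine with x ≡ 14 (mod 17); new modulus lcm = 1615.
    Write x = 32 + 95·t and substitute into x ≡ 14 (mod 17): 95·t ≡ 14 − 32 = -18 (mod 17).
    Reduce coefficients mod 17: 10·t ≡ 16 (mod 17).
    The inverse of 10 mod 17 is 12 (since 10·12 = 120 = 7·17 + 1), so t ≡ 12·16 = 192 ≡ 5 (mod 17).
    Then x = 32 + 95·5 = 507, valid modulo lcm(95, 17) = 1615: x ≡ 507 (mod 1615).
  Combine with x ≡ 2 (mod 7); new modulus lcm = 11305.
    Write x = 507 + 1615·t and substitute into x ≡ 2 (mod 7): 1615·t ≡ 2 − 507 = -505 (mod 7).
    Reduce coefficients mod 7: 5·t ≡ 6 (mod 7).
    The inverse of 5 mod 7 is 3 (since 5·3 = 15 = 2·7 + 1), so t ≡ 3·6 = 18 ≡ 4 (mod 7).
    Then x = 507 + 1615·4 = 6967, valid modulo lcm(1615, 7) = 11305: x ≡ 6967 (mod 11305).
Verify against each original: 6967 mod 19 = 13, 6967 mod 5 = 2, 6967 mod 17 = 14, 6967 mod 7 = 2.

x ≡ 6967 (mod 11305).


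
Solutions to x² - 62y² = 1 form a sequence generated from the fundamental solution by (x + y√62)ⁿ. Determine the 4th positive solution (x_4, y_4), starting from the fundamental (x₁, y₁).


Step 1: Find the fundamental solution (x₁, y₁) of x² - 62y² = 1.
  Expand √62 as a continued fraction. a₀ = ⌊√62⌋ = 7; iterate m_{k+1} = d_k·a_k − m_k, d_{k+1} = (62 − m_{k+1}²)/d_k, a_{k+1} = ⌊(a₀ + m_{k+1})/d_{k+1}⌋ (starting m₀ = 0, d₀ = 1), with convergents p_k = a_k·p_{k-1} + p_{k-2}, q_k = a_k·q_{k-1} + q_{k-2} (p₋₁ = 1, q₋₁ = 0):
  k = 0: a₀ = 7; p₀/q₀ = 7/1; p₀² − 62·q₀² = 49 − 62 = -13.
  k = 1: m = 7, d = 13, a = ⌊(7 + 7)/13⌋ = 1; p/q = (1·7 + 1)/(1·1 + 0) = 8/1; p² − 62·q² = 64 − 62 = 2.
  k = 2: m = 6, d = 2, a = ⌊(7 + 6)/2⌋ = 6; p/q = (6·8 + 7)/(6·1 + 1) = 55/7; p² − 62·q² = 3025 − 3038 = -13.
  k = 3: m = 6, d = 13, a = ⌊(7 + 6)/13⌋ = 1; p/q = (1·55 + 8)/(1·7 + 1) = 63/8; p² − 62·q² = 3969 − 3968 = 1.
  The first convergent with p² − 62·q² = 1 gives the fundamental solution (x₁, y₁) = (63, 8).
Step 2: Apply the recurrence (x_{n+1}, y_{n+1}) = (x₁x_n + 62y₁y_n, x₁y_n + y₁x_n) repeatedly.
  From (x_1, y_1) = (63, 8): x_2 = 63·63 + 62·8·8 = 7937; y_2 = 63·8 + 8·63 = 1008.
  From (x_2, y_2) = (7937, 1008): x_3 = 63·7937 + 62·8·1008 = 999999; y_3 = 63·1008 + 8·7937 = 127000.
  From (x_3, y_3) = (999999, 127000): x_4 = 63·999999 + 62·8·127000 = 125991937; y_4 = 63·127000 + 8·999999 = 16000992.
Step 3: Verify x_4² - 62·y_4² = 15873968189011969 - 15873968189011968 = 1 (should be 1). ✓

(x_1, y_1) = (63, 8); (x_4, y_4) = (125991937, 16000992).


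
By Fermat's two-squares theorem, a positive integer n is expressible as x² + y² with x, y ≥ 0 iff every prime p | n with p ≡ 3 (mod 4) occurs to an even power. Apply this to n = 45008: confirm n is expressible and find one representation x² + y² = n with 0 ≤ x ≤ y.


Step 1: Factor n = 45008 = 2^4 · 29 · 97.
Step 2: Check the mod-4 condition on each prime factor: 2 = 2 (special); 29 ≡ 1 (mod 4), exponent 1; 97 ≡ 1 (mod 4), exponent 1.
All primes ≡ 3 (mod 4) appear to even exponent (or don't appear), so by the two-squares theorem n IS expressible as a sum of two squares.
Step 3: Build a representation. Group n = k² · m with k = 4 and m = 29 · 97 = 2813 (a product of primes ≡ 1 (mod 4)); a representation of m scales to one of n via (k·x)² + (k·y)² = k²(x² + y²). Each prime p ≡ 1 (mod 4) is itself a sum of two squares; find a² by testing p − a² for a perfect square:
  29: 29 − 1² = 28, 29 − 2² = 25 = 5² ⇒ 29 = 2² + 5².
  97: 97 − 1² = 96, 97 − 2² = 93, 97 − 3² = 88, 97 − 4² = 81 = 9² ⇒ 97 = 4² + 9².
  Combine using the Brahmagupta–Fibonacci identity (a² + b²)(c² + d²) = (ac − bd)² + (ad + bc)² = (ac + bd)² + (ad − bc)²:
  29 · 97 = 2813: from (2² + 5²)(4² + 9²), take (2·4 − 5·9, 2·9 + 5·4) = (8 − 45, 18 + 20) = (-37, 38); dropping signs (only squares matter) gives (37, 38); check 37² + 38² = 1369 + 1444 = 2813 ✓.
  Scale by k = 4: (4·37, 4·38) = (148, 152).
Step 4: Order so x ≤ y and verify: 148² + 152² = 21904 + 23104 = 45008 = n. ✓

n = 45008 = 148² + 152² (one valid representation with x ≤ y).


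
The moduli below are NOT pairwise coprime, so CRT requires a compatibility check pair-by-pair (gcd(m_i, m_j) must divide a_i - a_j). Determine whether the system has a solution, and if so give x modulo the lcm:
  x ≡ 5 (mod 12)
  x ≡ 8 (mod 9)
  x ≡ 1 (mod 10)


Moduli 12, 9, 10 are not pairwise coprime, so CRT works modulo lcm(m_i) when all pairwise compatibility conditions hold.
Pairwise compatibility: gcd(m_i, m_j) must divide a_i - a_j for every pair.
Merge one congruence at a time:
  Start: x ≡ 5 (mod 12).
  Combine with x ≡ 8 (mod 9): gcd(12, 9) = 3; 8 - 5 = 3, which IS divisible by 3, so compatible.
    Write x = 5 + 12·t and substitute into x ≡ 8 (mod 9): 12·t ≡ 8 − 5 = 3 (mod 9).
    Divide the congruence (and modulus) by g = 3: 4·t ≡ 1 (mod 3).
    Reduce coefficients mod 3: 1·t ≡ 1 (mod 3).
    So t ≡ 1 (mod 3).
    Then x = 5 + 12·1 = 17, valid modulo lcm(12, 9) = 36: x ≡ 17 (mod 36).
  Combine with x ≡ 1 (mod 10): gcd(36, 10) = 2; 1 - 17 = -16, which IS divisible by 2, so compatible.
    Write x = 17 + 36·t and substitute into x ≡ 1 (mod 10): 36·t ≡ 1 − 17 = -16 (mod 10).
    Divide the congruence (and modulus) by g = 2: 18·t ≡ -8 (mod 5).
    Reduce coefficients mod 5: 3·t ≡ 2 (mod 5).
    The inverse of 3 mod 5 is 2 (since 3·2 = 6 = 1·5 + 1), so t ≡ 2·2 = 4 ≡ 4 (mod 5).
    Then x = 17 + 36·4 = 161, valid modulo lcm(36, 10) = 180: x ≡ 161 (mod 180).
Verify: 161 mod 12 = 5, 161 mod 9 = 8, 161 mod 10 = 1.

x ≡ 161 (mod 180).


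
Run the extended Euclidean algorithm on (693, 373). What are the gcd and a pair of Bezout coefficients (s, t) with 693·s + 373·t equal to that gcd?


Euclidean algorithm on (693, 373) — divide until remainder is 0:
  693 = 1 · 373 + 320
  373 = 1 · 320 + 53
  320 = 6 · 53 + 2
  53 = 26 · 2 + 1
  2 = 2 · 1 + 0
gcd(693, 373) = 1.
Track Bezout coefficients alongside the remainders: start with r₀ = 693 = a·1 + b·0 (s = 1, t = 0) and r₁ = 373 = a·0 + b·1 (s = 0, t = 1); each new remainder r_{k+1} = r_{k-1} − q_k·r_k inherits s_{k+1} = s_{k-1} − q_k·s_k, t_{k+1} = t_{k-1} − q_k·t_k, so r_k = a·s_k + b·t_k at every step:
  q = 1: r = 320, s = 1 − 1·0 = 1, t = 0 − 1·1 = -1  (check: 693·1 + 373·(-1) = 320)
  q = 1: r = 53, s = 0 − 1·1 = -1, t = 1 − 1·(-1) = 2  (check: 693·(-1) + 373·2 = 53)
  q = 6: r = 2, s = 1 − 6·(-1) = 7, t = -1 − 6·2 = -13  (check: 693·7 + 373·(-13) = 2)
  q = 26: r = 1, s = -1 − 26·7 = -183, t = 2 − 26·(-13) = 340  (check: 693·(-183) + 373·340 = 1)
The row with r = 1 (the gcd) gives the Bezout coefficients s = -183, t = 340.
Result: 693 · (-183) + 373 · (340) = 1.

gcd(693, 373) = 1; s = -183, t = 340 (check: 693·(-183) + 373·340 = 1).


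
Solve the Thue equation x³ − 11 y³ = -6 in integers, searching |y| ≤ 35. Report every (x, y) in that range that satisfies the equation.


The equation is x³ - 11y³ = -6. For fixed y, x³ = 11·y³ − 6, so a solution requires the RHS to be a perfect cube.
Strategy: iterate y from -35 to 35, compute RHS = 11·y³ − 6, and check whether it is a (positive or negative) perfect cube.
Check small values of y:
  y = 0: RHS = -6 is not a perfect cube.
  y = 1: RHS = 5 is not a perfect cube.
  y = -1: RHS = -17 is not a perfect cube.
  y = 2: RHS = 82 is not a perfect cube.
  y = -2: RHS = -94 is not a perfect cube.
  y = 3: RHS = 291 is not a perfect cube.
  y = -3: RHS = -303 is not a perfect cube.
Continuing the search up to |y| = 35 finds no solutions either.
No (x, y) in the scanned range satisfies the equation.

No integer solutions with |y| ≤ 35.


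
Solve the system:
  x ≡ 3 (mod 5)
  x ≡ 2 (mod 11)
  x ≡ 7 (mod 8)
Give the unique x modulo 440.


Moduli 5, 11, 8 are pairwise coprime; by CRT there is a unique solution modulo M = 5 · 11 · 8 = 440.
Solve pairwise, accumulating the modulus:
  Start with x ≡ 3 (mod 5).
  Combine with x ≡ 2 (mod 11): since gcd(5, 11) = 1, we get a unique residue mod 55.
    Write x = 3 + 5·t and substitute into x ≡ 2 (mod 11): 5·t ≡ 2 − 3 = -1 (mod 11).
    Reduce coefficients mod 11: 5·t ≡ 10 (mod 11).
    The inverse of 5 mod 11 is 9 (since 5·9 = 45 = 4·11 + 1), so t ≡ 9·10 = 90 ≡ 2 (mod 11).
    Then x = 3 + 5·2 = 13, valid modulo lcm(5, 11) = 55: x ≡ 13 (mod 55).
  Combine with x ≡ 7 (mod 8): since gcd(55, 8) = 1, we get a unique residue mod 440.
    Write x = 13 + 55·t and substitute into x ≡ 7 (mod 8): 55·t ≡ 7 − 13 = -6 (mod 8).
    Reduce coefficients mod 8: 7·t ≡ 2 (mod 8).
    The inverse of 7 mod 8 is 7 (since 7·7 = 49 = 6·8 + 1), so t ≡ 7·2 = 14 ≡ 6 (mod 8).
    Then x = 13 + 55·6 = 343, valid modulo lcm(55, 8) = 440: x ≡ 343 (mod 440).
Verify: 343 mod 5 = 3 ✓, 343 mod 11 = 2 ✓, 343 mod 8 = 7 ✓.

x ≡ 343 (mod 440).


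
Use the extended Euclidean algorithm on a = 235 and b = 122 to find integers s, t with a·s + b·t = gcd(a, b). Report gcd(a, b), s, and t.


Euclidean algorithm on (235, 122) — divide until remainder is 0:
  235 = 1 · 122 + 113
  122 = 1 · 113 + 9
  113 = 12 · 9 + 5
  9 = 1 · 5 + 4
  5 = 1 · 4 + 1
  4 = 4 · 1 + 0
gcd(235, 122) = 1.
Track Bezout coefficients alongside the remainders: start with r₀ = 235 = a·1 + b·0 (s = 1, t = 0) and r₁ = 122 = a·0 + b·1 (s = 0, t = 1); each new remainder r_{k+1} = r_{k-1} − q_k·r_k inherits s_{k+1} = s_{k-1} − q_k·s_k, t_{k+1} = t_{k-1} − q_k·t_k, so r_k = a·s_k + b·t_k at every step:
  q = 1: r = 113, s = 1 − 1·0 = 1, t = 0 − 1·1 = -1  (check: 235·1 + 122·(-1) = 113)
  q = 1: r = 9, s = 0 − 1·1 = -1, t = 1 − 1·(-1) = 2  (check: 235·(-1) + 122·2 = 9)
  q = 12: r = 5, s = 1 − 12·(-1) = 13, t = -1 − 12·2 = -25  (check: 235·13 + 122·(-25) = 5)
  q = 1: r = 4, s = -1 − 1·13 = -14, t = 2 − 1·(-25) = 27  (check: 235·(-14) + 122·27 = 4)
  q = 1: r = 1, s = 13 − 1·(-14) = 27, t = -25 − 1·27 = -52  (check: 235·27 + 122·(-52) = 1)
The row with r = 1 (the gcd) gives the Bezout coefficients s = 27, t = -52.
Result: 235 · (27) + 122 · (-52) = 1.

gcd(235, 122) = 1; s = 27, t = -52 (check: 235·27 + 122·(-52) = 1).


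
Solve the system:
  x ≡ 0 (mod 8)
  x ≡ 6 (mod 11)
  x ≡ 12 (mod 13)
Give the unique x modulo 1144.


Moduli 8, 11, 13 are pairwise coprime; by CRT there is a unique solution modulo M = 8 · 11 · 13 = 1144.
Solve pairwise, accumulating the modulus:
  Start with x ≡ 0 (mod 8).
  Combine with x ≡ 6 (mod 11): since gcd(8, 11) = 1, we get a unique residue mod 88.
    Write x = 0 + 8·t and substitute into x ≡ 6 (mod 11): 8·t ≡ 6 − 0 = 6 (mod 11).
    The inverse of 8 mod 11 is 7 (since 8·7 = 56 = 5·11 + 1), so t ≡ 7·6 = 42 ≡ 9 (mod 11).
    Then x = 0 + 8·9 = 72, valid modulo lcm(8, 11) = 88: x ≡ 72 (mod 88).
  Combine with x ≡ 12 (mod 13): since gcd(88, 13) = 1, we get a unique residue mod 1144.
    Write x = 72 + 88·t and substitute into x ≡ 12 (mod 13): 88·t ≡ 12 − 72 = -60 (mod 13).
    Reduce coefficients mod 13: 10·t ≡ 5 (mod 13).
    The inverse of 10 mod 13 is 4 (since 10·4 = 40 = 3·13 + 1), so t ≡ 4·5 = 20 ≡ 7 (mod 13).
    Then x = 72 + 88·7 = 688, valid modulo lcm(88, 13) = 1144: x ≡ 688 (mod 1144).
Verify: 688 mod 8 = 0 ✓, 688 mod 11 = 6 ✓, 688 mod 13 = 12 ✓.

x ≡ 688 (mod 1144).


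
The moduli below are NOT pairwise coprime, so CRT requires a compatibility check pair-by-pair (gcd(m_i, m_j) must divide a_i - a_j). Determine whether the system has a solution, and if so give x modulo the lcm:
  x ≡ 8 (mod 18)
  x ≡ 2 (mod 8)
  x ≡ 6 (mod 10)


Moduli 18, 8, 10 are not pairwise coprime, so CRT works modulo lcm(m_i) when all pairwise compatibility conditions hold.
Pairwise compatibility: gcd(m_i, m_j) must divide a_i - a_j for every pair.
Merge one congruence at a time:
  Start: x ≡ 8 (mod 18).
  Combine with x ≡ 2 (mod 8): gcd(18, 8) = 2; 2 - 8 = -6, which IS divisible by 2, so compatible.
    Write x = 8 + 18·t and substitute into x ≡ 2 (mod 8): 18·t ≡ 2 − 8 = -6 (mod 8).
    Divide the congruence (and modulus) by g = 2: 9·t ≡ -3 (mod 4).
    Reduce coefficients mod 4: 1·t ≡ 1 (mod 4).
    So t ≡ 1 (mod 4).
    Then x = 8 + 18·1 = 26, valid modulo lcm(18, 8) = 72: x ≡ 26 (mod 72).
  Combine with x ≡ 6 (mod 10): gcd(72, 10) = 2; 6 - 26 = -20, which IS divisible by 2, so compatible.
    Write x = 26 + 72·t and substitute into x ≡ 6 (mod 10): 72·t ≡ 6 − 26 = -20 (mod 10).
    Divide the congruence (and modulus) by g = 2: 36·t ≡ -10 (mod 5).
    Reduce coefficients mod 5: 1·t ≡ 0 (mod 5).
    So t ≡ 0 (mod 5).
    Then x = 26 + 72·0 = 26, valid modulo lcm(72, 10) = 360: x ≡ 26 (mod 360).
Verify: 26 mod 18 = 8, 26 mod 8 = 2, 26 mod 10 = 6.

x ≡ 26 (mod 360).


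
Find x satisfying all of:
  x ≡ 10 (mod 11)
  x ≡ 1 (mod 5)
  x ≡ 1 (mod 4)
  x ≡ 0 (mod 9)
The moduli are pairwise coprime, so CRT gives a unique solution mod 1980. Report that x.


Product of moduli M = 11 · 5 · 4 · 9 = 1980.
Merge one congruence at a time:
  Start: x ≡ 10 (mod 11).
  Combine with x ≡ 1 (mod 5); new modulus lcm = 55.
    Write x = 10 + 11·t and substitute into x ≡ 1 (mod 5): 11·t ≡ 1 − 10 = -9 (mod 5).
    Reduce coefficients mod 5: 1·t ≡ 1 (mod 5).
    So t ≡ 1 (mod 5).
    Then x = 10 + 11·1 = 21, valid modulo lcm(11, 5) = 55: x ≡ 21 (mod 55).
  Combine with x ≡ 1 (mod 4); new modulus lcm = 220.
    Write x = 21 + 55·t and substitute into x ≡ 1 (mod 4): 55·t ≡ 1 − 21 = -20 (mod 4).
    Reduce coefficients mod 4: 3·t ≡ 0 (mod 4).
    The inverse of 3 mod 4 is 3 (since 3·3 = 9 = 2·4 + 1), so t ≡ 3·0 = 0 ≡ 0 (mod 4).
    Then x = 21 + 55·0 = 21, valid modulo lcm(55, 4) = 220: x ≡ 21 (mod 220).
  Combine with x ≡ 0 (mod 9); new modulus lcm = 1980.
    Write x = 21 + 220·t and substitute into x ≡ 0 (mod 9): 220·t ≡ 0 − 21 = -21 (mod 9).
    Reduce coefficients mod 9: 4·t ≡ 6 (mod 9).
    The inverse of 4 mod 9 is 7 (since 4·7 = 28 = 3·9 + 1), so t ≡ 7·6 = 42 ≡ 6 (mod 9).
    Then x = 21 + 220·6 = 1341, valid modulo lcm(220, 9) = 1980: x ≡ 1341 (mod 1980).
Verify against each original: 1341 mod 11 = 10, 1341 mod 5 = 1, 1341 mod 4 = 1, 1341 mod 9 = 0.

x ≡ 1341 (mod 1980).


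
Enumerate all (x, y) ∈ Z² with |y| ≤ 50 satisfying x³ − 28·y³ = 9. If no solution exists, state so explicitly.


The equation is x³ - 28y³ = 9. For fixed y, x³ = 28·y³ + 9, so a solution requires the RHS to be a perfect cube.
Strategy: iterate y from -50 to 50, compute RHS = 28·y³ + 9, and check whether it is a (positive or negative) perfect cube.
Check small values of y:
  y = 0: RHS = 9 is not a perfect cube.
  y = 1: RHS = 37 is not a perfect cube.
  y = -1: RHS = -19 is not a perfect cube.
  y = 2: RHS = 233 is not a perfect cube.
  y = -2: RHS = -215 is not a perfect cube.
  y = 3: RHS = 765 is not a perfect cube.
  y = -3: RHS = -747 is not a perfect cube.
Continuing the search up to |y| = 50 finds no solutions either.
No (x, y) in the scanned range satisfies the equation.

No integer solutions with |y| ≤ 50.


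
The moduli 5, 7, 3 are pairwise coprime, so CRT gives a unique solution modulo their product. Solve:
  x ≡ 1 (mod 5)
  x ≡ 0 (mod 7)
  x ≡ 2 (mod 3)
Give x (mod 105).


Moduli 5, 7, 3 are pairwise coprime; by CRT there is a unique solution modulo M = 5 · 7 · 3 = 105.
Solve pairwise, accumulating the modulus:
  Start with x ≡ 1 (mod 5).
  Combine with x ≡ 0 (mod 7): since gcd(5, 7) = 1, we get a unique residue mod 35.
    Write x = 1 + 5·t and substitute into x ≡ 0 (mod 7): 5·t ≡ 0 − 1 = -1 (mod 7).
    Reduce coefficients mod 7: 5·t ≡ 6 (mod 7).
    The inverse of 5 mod 7 is 3 (since 5·3 = 15 = 2·7 + 1), so t ≡ 3·6 = 18 ≡ 4 (mod 7).
    Then x = 1 + 5·4 = 21, valid modulo lcm(5, 7) = 35: x ≡ 21 (mod 35).
  Combine with x ≡ 2 (mod 3): since gcd(35, 3) = 1, we get a unique residue mod 105.
    Write x = 21 + 35·t and substitute into x ≡ 2 (mod 3): 35·t ≡ 2 − 21 = -19 (mod 3).
    Reduce coefficients mod 3: 2·t ≡ 2 (mod 3).
    The inverse of 2 mod 3 is 2 (since 2·2 = 4 = 1·3 + 1), so t ≡ 2·2 = 4 ≡ 1 (mod 3).
    Then x = 21 + 35·1 = 56, valid modulo lcm(35, 3) = 105: x ≡ 56 (mod 105).
Verify: 56 mod 5 = 1 ✓, 56 mod 7 = 0 ✓, 56 mod 3 = 2 ✓.

x ≡ 56 (mod 105).


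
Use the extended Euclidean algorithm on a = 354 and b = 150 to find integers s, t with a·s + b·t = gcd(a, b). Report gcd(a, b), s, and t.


Euclidean algorithm on (354, 150) — divide until remainder is 0:
  354 = 2 · 150 + 54
  150 = 2 · 54 + 42
  54 = 1 · 42 + 12
  42 = 3 · 12 + 6
  12 = 2 · 6 + 0
gcd(354, 150) = 6.
Track Bezout coefficients alongside the remainders: start with r₀ = 354 = a·1 + b·0 (s = 1, t = 0) and r₁ = 150 = a·0 + b·1 (s = 0, t = 1); each new remainder r_{k+1} = r_{k-1} − q_k·r_k inherits s_{k+1} = s_{k-1} − q_k·s_k, t_{k+1} = t_{k-1} − q_k·t_k, so r_k = a·s_k + b·t_k at every step:
  q = 2: r = 54, s = 1 − 2·0 = 1, t = 0 − 2·1 = -2  (check: 354·1 + 150·(-2) = 54)
  q = 2: r = 42, s = 0 − 2·1 = -2, t = 1 − 2·(-2) = 5  (check: 354·(-2) + 150·5 = 42)
  q = 1: r = 12, s = 1 − 1·(-2) = 3, t = -2 − 1·5 = -7  (check: 354·3 + 150·(-7) = 12)
  q = 3: r = 6, s = -2 − 3·3 = -11, t = 5 − 3·(-7) = 26  (check: 354·(-11) + 150·26 = 6)
The row with r = 6 (the gcd) gives the Bezout coefficients s = -11, t = 26.
Result: 354 · (-11) + 150 · (26) = 6.

gcd(354, 150) = 6; s = -11, t = 26 (check: 354·(-11) + 150·26 = 6).


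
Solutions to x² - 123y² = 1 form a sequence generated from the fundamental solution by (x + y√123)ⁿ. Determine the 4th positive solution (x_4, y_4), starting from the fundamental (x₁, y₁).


Step 1: Find the fundamental solution (x₁, y₁) of x² - 123y² = 1.
  Expand √123 as a continued fraction. a₀ = ⌊√123⌋ = 11; iterate m_{k+1} = d_k·a_k − m_k, d_{k+1} = (123 − m_{k+1}²)/d_k, a_{k+1} = ⌊(a₀ + m_{k+1})/d_{k+1}⌋ (starting m₀ = 0, d₀ = 1), with convergents p_k = a_k·p_{k-1} + p_{k-2}, q_k = a_k·q_{k-1} + q_{k-2} (p₋₁ = 1, q₋₁ = 0):
  k = 0: a₀ = 11; p₀/q₀ = 11/1; p₀² − 123·q₀² = 121 − 123 = -2.
  k = 1: m = 11, d = 2, a = ⌊(11 + 11)/2⌋ = 11; p/q = (11·11 + 1)/(11·1 + 0) = 122/11; p² − 123·q² = 14884 − 14883 = 1.
  The first convergent with p² − 123·q² = 1 gives the fundamental solution (x₁, y₁) = (122, 11).
Step 2: Apply the recurrence (x_{n+1}, y_{n+1}) = (x₁x_n + 123y₁y_n, x₁y_n + y₁x_n) repeatedly.
  From (x_1, y_1) = (122, 11): x_2 = 122·122 + 123·11·11 = 29767; y_2 = 122·11 + 11·122 = 2684.
  From (x_2, y_2) = (29767, 2684): x_3 = 122·29767 + 123·11·2684 = 7263026; y_3 = 122·2684 + 11·29767 = 654885.
  From (x_3, y_3) = (7263026, 654885): x_4 = 122·7263026 + 123·11·654885 = 1772148577; y_4 = 122·654885 + 11·7263026 = 159789256.
Step 3: Verify x_4² - 123·y_4² = 3140510578963124929 - 3140510578963124928 = 1 (should be 1). ✓

(x_1, y_1) = (122, 11); (x_4, y_4) = (1772148577, 159789256).


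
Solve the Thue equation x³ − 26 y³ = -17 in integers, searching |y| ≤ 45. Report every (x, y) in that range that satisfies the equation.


The equation is x³ - 26y³ = -17. For fixed y, x³ = 26·y³ − 17, so a solution requires the RHS to be a perfect cube.
Strategy: iterate y from -45 to 45, compute RHS = 26·y³ − 17, and check whether it is a (positive or negative) perfect cube.
Check small values of y:
  y = 0: RHS = -17 is not a perfect cube.
  y = 1: RHS = 9 is not a perfect cube.
  y = -1: RHS = -43 is not a perfect cube.
  y = 2: RHS = 191 is not a perfect cube.
  y = -2: RHS = -225 is not a perfect cube.
  y = 3: RHS = 685 is not a perfect cube.
  y = -3: RHS = -719 is not a perfect cube.
Continuing the search up to |y| = 45 finds no solutions either.
No (x, y) in the scanned range satisfies the equation.

No integer solutions with |y| ≤ 45.


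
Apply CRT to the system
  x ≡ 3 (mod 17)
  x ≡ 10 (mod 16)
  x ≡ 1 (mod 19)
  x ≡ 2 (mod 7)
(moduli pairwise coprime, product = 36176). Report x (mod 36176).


Product of moduli M = 17 · 16 · 19 · 7 = 36176.
Merge one congruence at a time:
  Start: x ≡ 3 (mod 17).
  Combine with x ≡ 10 (mod 16); new modulus lcm = 272.
    Write x = 3 + 17·t and substitute into x ≡ 10 (mod 16): 17·t ≡ 10 − 3 = 7 (mod 16).
    Reduce coefficients mod 16: 1·t ≡ 7 (mod 16).
    So t ≡ 7 (mod 16).
    Then x = 3 + 17·7 = 122, valid modulo lcm(17, 16) = 272: x ≡ 122 (mod 272).
  Combine with x ≡ 1 (mod 19); new modulus lcm = 5168.
    Write x = 122 + 272·t and substitute into x ≡ 1 (mod 19): 272·t ≡ 1 − 122 = -121 (mod 19).
    Reduce coefficients mod 19: 6·t ≡ 12 (mod 19).
    The inverse of 6 mod 19 is 16 (since 6·16 = 96 = 5·19 + 1), so t ≡ 16·12 = 192 ≡ 2 (mod 19).
    Then x = 122 + 272·2 = 666, valid modulo lcm(272, 19) = 5168: x ≡ 666 (mod 5168).
  Combine with x ≡ 2 (mod 7); new modulus lcm = 36176.
    Write x = 666 + 5168·t and substitute into x ≡ 2 (mod 7): 5168·t ≡ 2 − 666 = -664 (mod 7).
    Reduce coefficients mod 7: 2·t ≡ 1 (mod 7).
    The inverse of 2 mod 7 is 4 (since 2·4 = 8 = 1·7 + 1), so t ≡ 4·1 = 4 ≡ 4 (mod 7).
    Then x = 666 + 5168·4 = 21338, valid modulo lcm(5168, 7) = 36176: x ≡ 21338 (mod 36176).
Verify against each original: 21338 mod 17 = 3, 21338 mod 16 = 10, 21338 mod 19 = 1, 21338 mod 7 = 2.

x ≡ 21338 (mod 36176).


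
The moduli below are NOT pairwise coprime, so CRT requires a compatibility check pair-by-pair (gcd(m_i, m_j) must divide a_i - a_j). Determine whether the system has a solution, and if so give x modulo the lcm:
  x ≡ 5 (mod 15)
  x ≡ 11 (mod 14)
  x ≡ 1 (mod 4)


Moduli 15, 14, 4 are not pairwise coprime, so CRT works modulo lcm(m_i) when all pairwise compatibility conditions hold.
Pairwise compatibility: gcd(m_i, m_j) must divide a_i - a_j for every pair.
Merge one congruence at a time:
  Start: x ≡ 5 (mod 15).
  Combine with x ≡ 11 (mod 14): gcd(15, 14) = 1; 11 - 5 = 6, which IS divisible by 1, so compatible.
    Write x = 5 + 15·t and substitute into x ≡ 11 (mod 14): 15·t ≡ 11 − 5 = 6 (mod 14).
    Reduce coefficients mod 14: 1·t ≡ 6 (mod 14).
    So t ≡ 6 (mod 14).
    Then x = 5 + 15·6 = 95, valid modulo lcm(15, 14) = 210: x ≡ 95 (mod 210).
  Combine with x ≡ 1 (mod 4): gcd(210, 4) = 2; 1 - 95 = -94, which IS divisible by 2, so compatible.
    Write x = 95 + 210·t and substitute into x ≡ 1 (mod 4): 210·t ≡ 1 − 95 = -94 (mod 4).
    Divide the congruence (and modulus) by g = 2: 105·t ≡ -47 (mod 2).
    Reduce coefficients mod 2: 1·t ≡ 1 (mod 2).
    So t ≡ 1 (mod 2).
    Then x = 95 + 210·1 = 305, valid modulo lcm(210, 4) = 420: x ≡ 305 (mod 420).
Verify: 305 mod 15 = 5, 305 mod 14 = 11, 305 mod 4 = 1.

x ≡ 305 (mod 420).


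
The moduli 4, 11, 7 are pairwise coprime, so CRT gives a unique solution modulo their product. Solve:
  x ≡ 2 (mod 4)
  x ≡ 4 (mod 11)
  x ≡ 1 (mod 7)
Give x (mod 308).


Moduli 4, 11, 7 are pairwise coprime; by CRT there is a unique solution modulo M = 4 · 11 · 7 = 308.
Solve pairwise, accumulating the modulus:
  Start with x ≡ 2 (mod 4).
  Combine with x ≡ 4 (mod 11): since gcd(4, 11) = 1, we get a unique residue mod 44.
    Write x = 2 + 4·t and substitute into x ≡ 4 (mod 11): 4·t ≡ 4 − 2 = 2 (mod 11).
    The inverse of 4 mod 11 is 3 (since 4·3 = 12 = 1·11 + 1), so t ≡ 3·2 = 6 ≡ 6 (mod 11).
    Then x = 2 + 4·6 = 26, valid modulo lcm(4, 11) = 44: x ≡ 26 (mod 44).
  Combine with x ≡ 1 (mod 7): since gcd(44, 7) = 1, we get a unique residue mod 308.
    Write x = 26 + 44·t and substitute into x ≡ 1 (mod 7): 44·t ≡ 1 − 26 = -25 (mod 7).
    Reduce coefficients mod 7: 2·t ≡ 3 (mod 7).
    The inverse of 2 mod 7 is 4 (since 2·4 = 8 = 1·7 + 1), so t ≡ 4·3 = 12 ≡ 5 (mod 7).
    Then x = 26 + 44·5 = 246, valid modulo lcm(44, 7) = 308: x ≡ 246 (mod 308).
Verify: 246 mod 4 = 2 ✓, 246 mod 11 = 4 ✓, 246 mod 7 = 1 ✓.

x ≡ 246 (mod 308).


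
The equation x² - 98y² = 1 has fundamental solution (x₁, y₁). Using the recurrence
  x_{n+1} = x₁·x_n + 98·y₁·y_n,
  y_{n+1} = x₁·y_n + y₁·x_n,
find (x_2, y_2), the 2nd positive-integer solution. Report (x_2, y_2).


Step 1: Find the fundamental solution (x₁, y₁) of x² - 98y² = 1.
  Expand √98 as a continued fraction. a₀ = ⌊√98⌋ = 9; iterate m_{k+1} = d_k·a_k − m_k, d_{k+1} = (98 − m_{k+1}²)/d_k, a_{k+1} = ⌊(a₀ + m_{k+1})/d_{k+1}⌋ (starting m₀ = 0, d₀ = 1), with convergents p_k = a_k·p_{k-1} + p_{k-2}, q_k = a_k·q_{k-1} + q_{k-2} (p₋₁ = 1, q₋₁ = 0):
  k = 0: a₀ = 9; p₀/q₀ = 9/1; p₀² − 98·q₀² = 81 − 98 = -17.
  k = 1: m = 9, d = 17, a = ⌊(9 + 9)/17⌋ = 1; p/q = (1·9 + 1)/(1·1 + 0) = 10/1; p² − 98·q² = 100 − 98 = 2.
  k = 2: m = 8, d = 2, a = ⌊(9 + 8)/2⌋ = 8; p/q = (8·10 + 9)/(8·1 + 1) = 89/9; p² − 98·q² = 7921 − 7938 = -17.
  k = 3: m = 8, d = 17, a = ⌊(9 + 8)/17⌋ = 1; p/q = (1·89 + 10)/(1·9 + 1) = 99/10; p² − 98·q² = 9801 − 9800 = 1.
  The first convergent with p² − 98·q² = 1 gives the fundamental solution (x₁, y₁) = (99, 10).
Step 2: Apply the recurrence (x_{n+1}, y_{n+1}) = (x₁x_n + 98y₁y_n, x₁y_n + y₁x_n) repeatedly.
  From (x_1, y_1) = (99, 10): x_2 = 99·99 + 98·10·10 = 19601; y_2 = 99·10 + 10·99 = 1980.
Step 3: Verify x_2² - 98·y_2² = 384199201 - 384199200 = 1 (should be 1). ✓

(x_1, y_1) = (99, 10); (x_2, y_2) = (19601, 1980).


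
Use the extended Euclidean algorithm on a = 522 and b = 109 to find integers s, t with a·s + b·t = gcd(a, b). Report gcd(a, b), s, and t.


Euclidean algorithm on (522, 109) — divide until remainder is 0:
  522 = 4 · 109 + 86
  109 = 1 · 86 + 23
  86 = 3 · 23 + 17
  23 = 1 · 17 + 6
  17 = 2 · 6 + 5
  6 = 1 · 5 + 1
  5 = 5 · 1 + 0
gcd(522, 109) = 1.
Track Bezout coefficients alongside the remainders: start with r₀ = 522 = a·1 + b·0 (s = 1, t = 0) and r₁ = 109 = a·0 + b·1 (s = 0, t = 1); each new remainder r_{k+1} = r_{k-1} − q_k·r_k inherits s_{k+1} = s_{k-1} − q_k·s_k, t_{k+1} = t_{k-1} − q_k·t_k, so r_k = a·s_k + b·t_k at every step:
  q = 4: r = 86, s = 1 − 4·0 = 1, t = 0 − 4·1 = -4  (check: 522·1 + 109·(-4) = 86)
  q = 1: r = 23, s = 0 − 1·1 = -1, t = 1 − 1·(-4) = 5  (check: 522·(-1) + 109·5 = 23)
  q = 3: r = 17, s = 1 − 3·(-1) = 4, t = -4 − 3·5 = -19  (check: 522·4 + 109·(-19) = 17)
  q = 1: r = 6, s = -1 − 1·4 = -5, t = 5 − 1·(-19) = 24  (check: 522·(-5) + 109·24 = 6)
  q = 2: r = 5, s = 4 − 2·(-5) = 14, t = -19 − 2·24 = -67  (check: 522·14 + 109·(-67) = 5)
  q = 1: r = 1, s = -5 − 1·14 = -19, t = 24 − 1·(-67) = 91  (check: 522·(-19) + 109·91 = 1)
The row with r = 1 (the gcd) gives the Bezout coefficients s = -19, t = 91.
Result: 522 · (-19) + 109 · (91) = 1.

gcd(522, 109) = 1; s = -19, t = 91 (check: 522·(-19) + 109·91 = 1).


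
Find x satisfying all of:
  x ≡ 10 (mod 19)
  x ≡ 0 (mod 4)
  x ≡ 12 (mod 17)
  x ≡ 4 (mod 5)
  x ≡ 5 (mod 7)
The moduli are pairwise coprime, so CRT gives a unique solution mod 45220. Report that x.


Product of moduli M = 19 · 4 · 17 · 5 · 7 = 45220.
Merge one congruence at a time:
  Start: x ≡ 10 (mod 19).
  Combine with x ≡ 0 (mod 4); new modulus lcm = 76.
    Write x = 10 + 19·t and substitute into x ≡ 0 (mod 4): 19·t ≡ 0 − 10 = -10 (mod 4).
    Reduce coefficients mod 4: 3·t ≡ 2 (mod 4).
    The inverse of 3 mod 4 is 3 (since 3·3 = 9 = 2·4 + 1), so t ≡ 3·2 = 6 ≡ 2 (mod 4).
    Then x = 10 + 19·2 = 48, valid modulo lcm(19, 4) = 76: x ≡ 48 (mod 76).
  Combine with x ≡ 12 (mod 17); new modulus lcm = 1292.
    Write x = 48 + 76·t and substitute into x ≡ 12 (mod 17): 76·t ≡ 12 − 48 = -36 (mod 17).
    Reduce coefficients mod 17: 8·t ≡ 15 (mod 17).
    The inverse of 8 mod 17 is 15 (since 8·15 = 120 = 7·17 + 1), so t ≡ 15·15 = 225 ≡ 4 (mod 17).
    Then x = 48 + 76·4 = 352, valid modulo lcm(76, 17) = 1292: x ≡ 352 (mod 1292).
  Combine with x ≡ 4 (mod 5); new modulus lcm = 6460.
    Write x = 352 + 1292·t and substitute into x ≡ 4 (mod 5): 1292·t ≡ 4 − 352 = -348 (mod 5).
    Reduce coefficients mod 5: 2·t ≡ 2 (mod 5).
    The inverse of 2 mod 5 is 3 (since 2·3 = 6 = 1·5 + 1), so t ≡ 3·2 = 6 ≡ 1 (mod 5).
    Then x = 352 + 1292·1 = 1644, valid modulo lcm(1292, 5) = 6460: x ≡ 1644 (mod 6460).
  Combine with x ≡ 5 (mod 7); new modulus lcm = 45220.
    Write x = 1644 + 6460·t and substitute into x ≡ 5 (mod 7): 6460·t ≡ 5 − 1644 = -1639 (mod 7).
    Reduce coefficients mod 7: 6·t ≡ 6 (mod 7).
    The inverse of 6 mod 7 is 6 (since 6·6 = 36 = 5·7 + 1), so t ≡ 6·6 = 36 ≡ 1 (mod 7).
    Then x = 1644 + 6460·1 = 8104, valid modulo lcm(6460, 7) = 45220: x ≡ 8104 (mod 45220).
Verify against each original: 8104 mod 19 = 10, 8104 mod 4 = 0, 8104 mod 17 = 12, 8104 mod 5 = 4, 8104 mod 7 = 5.

x ≡ 8104 (mod 45220).


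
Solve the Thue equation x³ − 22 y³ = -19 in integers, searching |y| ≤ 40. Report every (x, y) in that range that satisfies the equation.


The equation is x³ - 22y³ = -19. For fixed y, x³ = 22·y³ − 19, so a solution requires the RHS to be a perfect cube.
Strategy: iterate y from -40 to 40, compute RHS = 22·y³ − 19, and check whether it is a (positive or negative) perfect cube.
Check small values of y:
  y = 0: RHS = -19 is not a perfect cube.
  y = 1: RHS = 3 is not a perfect cube.
  y = -1: RHS = -41 is not a perfect cube.
  y = 2: RHS = 157 is not a perfect cube.
  y = -2: RHS = -195 is not a perfect cube.
  y = 3: RHS = 575 is not a perfect cube.
  y = -3: RHS = -613 is not a perfect cube.
Continuing the search up to |y| = 40 finds no solutions either.
No (x, y) in the scanned range satisfies the equation.

No integer solutions with |y| ≤ 40.


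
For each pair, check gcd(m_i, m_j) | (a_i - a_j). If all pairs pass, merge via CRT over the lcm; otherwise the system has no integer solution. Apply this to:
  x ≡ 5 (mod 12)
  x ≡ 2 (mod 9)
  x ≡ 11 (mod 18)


Moduli 12, 9, 18 are not pairwise coprime, so CRT works modulo lcm(m_i) when all pairwise compatibility conditions hold.
Pairwise compatibility: gcd(m_i, m_j) must divide a_i - a_j for every pair.
Merge one congruence at a time:
  Start: x ≡ 5 (mod 12).
  Combine with x ≡ 2 (mod 9): gcd(12, 9) = 3; 2 - 5 = -3, which IS divisible by 3, so compatible.
    Write x = 5 + 12·t and substitute into x ≡ 2 (mod 9): 12·t ≡ 2 − 5 = -3 (mod 9).
    Divide the congruence (and modulus) by g = 3: 4·t ≡ -1 (mod 3).
    Reduce coefficients mod 3: 1·t ≡ 2 (mod 3).
    So t ≡ 2 (mod 3).
    Then x = 5 + 12·2 = 29, valid modulo lcm(12, 9) = 36: x ≡ 29 (mod 36).
  Combine with x ≡ 11 (mod 18): gcd(36, 18) = 18; 11 - 29 = -18, which IS divisible by 18, so compatible.
    Write x = 29 + 36·t and substitute into x ≡ 11 (mod 18): 36·t ≡ 11 − 29 = -18 (mod 18).
    Divide the congruence (and modulus) by g = 18: 2·t ≡ -1 (mod 1).
    Modulo 1 every t works; take t = 0.
    Then x = 29 + 36·0 = 29, valid modulo lcm(36, 18) = 36: x ≡ 29 (mod 36).
Verify: 29 mod 12 = 5, 29 mod 9 = 2, 29 mod 18 = 11.

x ≡ 29 (mod 36).


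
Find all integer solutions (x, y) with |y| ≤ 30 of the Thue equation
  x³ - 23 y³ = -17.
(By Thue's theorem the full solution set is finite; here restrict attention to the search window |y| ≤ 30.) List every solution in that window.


The equation is x³ - 23y³ = -17. For fixed y, x³ = 23·y³ − 17, so a solution requires the RHS to be a perfect cube.
Strategy: iterate y from -30 to 30, compute RHS = 23·y³ − 17, and check whether it is a (positive or negative) perfect cube.
Check small values of y:
  y = 0: RHS = -17 is not a perfect cube.
  y = 1: RHS = 6 is not a perfect cube.
  y = -1: RHS = -40 is not a perfect cube.
  y = 2: RHS = 167 is not a perfect cube.
  y = -2: RHS = -201 is not a perfect cube.
  y = 3: RHS = 604 is not a perfect cube.
  y = -3: RHS = -638 is not a perfect cube.
Continuing the search up to |y| = 30 finds no solutions either.
No (x, y) in the scanned range satisfies the equation.

No integer solutions with |y| ≤ 30.
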